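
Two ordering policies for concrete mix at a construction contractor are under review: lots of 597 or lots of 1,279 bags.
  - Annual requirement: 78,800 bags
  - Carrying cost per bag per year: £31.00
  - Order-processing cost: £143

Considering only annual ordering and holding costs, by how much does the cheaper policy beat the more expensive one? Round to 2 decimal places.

For each Q, cost = (D/Q)·S + (Q/2)·H.
TC(597) = (78,800/597)×143 + (597/2)×31 = £28,128.54
TC(1,279) = (78,800/1,279)×143 + (1,279/2)×31 = £28,634.82
Cheaper: Q = 597.  Difference = £506.28

£506.28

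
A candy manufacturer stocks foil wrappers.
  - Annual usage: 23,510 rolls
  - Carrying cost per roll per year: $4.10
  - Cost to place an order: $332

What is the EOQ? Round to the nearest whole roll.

EOQ = √(2DS/H) = √(2 × 23,510 × 332 / 4.1)
    = √(3,807,473.17) ≈ 1,951.27

1,951 rolls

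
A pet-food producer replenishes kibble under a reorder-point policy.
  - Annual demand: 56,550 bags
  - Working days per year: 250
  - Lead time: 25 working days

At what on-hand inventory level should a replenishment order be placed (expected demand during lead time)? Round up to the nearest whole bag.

5,655 bags

Daily demand d = 56,550 / 250 = 226.200 bags/day
Demand during lead time = 226.200 × 25 = 5,655.00
Reorder point = 5,655.00 → round up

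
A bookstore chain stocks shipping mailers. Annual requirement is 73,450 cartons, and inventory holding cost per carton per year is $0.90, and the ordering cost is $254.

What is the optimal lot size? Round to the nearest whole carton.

6,439 cartons

Optimal lot size Q* = (2 × 73,450 × $254 / $0.9)^½ ≈ 6,438.82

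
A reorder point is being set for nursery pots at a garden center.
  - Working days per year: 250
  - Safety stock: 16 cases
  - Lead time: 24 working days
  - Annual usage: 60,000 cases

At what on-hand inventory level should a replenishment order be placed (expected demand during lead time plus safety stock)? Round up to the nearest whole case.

Daily demand d = 60,000 / 250 = 240.000 cases/day
Demand during lead time = 240.000 × 24 = 5,760.00
Reorder point = 5,760.00 + 16 = 5,776.00 → round up

5,776 cases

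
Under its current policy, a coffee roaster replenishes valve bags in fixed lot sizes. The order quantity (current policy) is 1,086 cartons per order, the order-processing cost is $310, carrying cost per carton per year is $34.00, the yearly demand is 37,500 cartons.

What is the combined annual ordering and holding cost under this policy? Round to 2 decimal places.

$29,166.42

Ordering: D/Q × S = 37,500/1,086 × $310 = $10,704.42
Holding:  Q/2 × H = 1,086/2 × $34 = $18,462.00
Total = $10,704.42 + $18,462.00 = $29,166.42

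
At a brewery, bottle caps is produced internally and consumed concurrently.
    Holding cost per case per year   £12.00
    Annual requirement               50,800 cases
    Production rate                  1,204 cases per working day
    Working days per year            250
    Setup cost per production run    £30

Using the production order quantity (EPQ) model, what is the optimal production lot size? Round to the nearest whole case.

Daily demand d = 50,800/250 = 203.200; p = 1204; 1 − d/p = 0.83123
EPQ = √(2DS / (H(1 − d/p)))
    = √(2 × 50,800 × 30 / (12 × 0.83123)) ≈ 552.79

553 cases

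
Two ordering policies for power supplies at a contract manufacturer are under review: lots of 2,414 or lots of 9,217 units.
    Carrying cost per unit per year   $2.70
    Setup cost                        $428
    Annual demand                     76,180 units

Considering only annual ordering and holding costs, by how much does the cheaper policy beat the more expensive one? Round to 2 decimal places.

$785.11

TC(Q) = (D/Q)S + (Q/2)H
TC(2,414) = (76,180/2,414)×428 + (2,414/2)×2.7 = $16,765.54
TC(9,217) = (76,180/9,217)×428 + (9,217/2)×2.7 = $15,980.44
Lots of 9,217 are cheaper by $785.11.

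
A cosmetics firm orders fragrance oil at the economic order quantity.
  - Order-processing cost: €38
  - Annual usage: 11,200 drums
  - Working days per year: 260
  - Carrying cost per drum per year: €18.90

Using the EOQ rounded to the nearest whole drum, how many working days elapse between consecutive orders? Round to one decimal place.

2DS/H = 2·11,200·38/18.9 = 45,037.04
EOQ = √45,037.04 ≈ 212.22 → Q = 212 drums
Cycle time = (working days × Q)/D = (260 × 212) / 11,200 = 4.921 days

4.9 days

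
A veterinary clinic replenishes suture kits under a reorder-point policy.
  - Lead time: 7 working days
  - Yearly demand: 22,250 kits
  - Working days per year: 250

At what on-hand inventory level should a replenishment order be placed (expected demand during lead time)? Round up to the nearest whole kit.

Daily demand d = 22,250 / 250 = 89.000 kits/day
Demand during lead time = 89.000 × 7 = 623.00
Reorder point = 623.00 → round up

623 kits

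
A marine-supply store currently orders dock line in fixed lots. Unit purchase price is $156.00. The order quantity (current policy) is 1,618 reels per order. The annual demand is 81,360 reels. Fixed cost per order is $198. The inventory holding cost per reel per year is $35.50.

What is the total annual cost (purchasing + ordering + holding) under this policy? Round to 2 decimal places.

Annual ordering cost = (D/Q)·S = (81,360/1,618) × 198 = $9,956.29
Annual holding cost  = (Q/2)·H = (1,618/2) × 35.5 = $28,719.50
Purchase cost = D·C = 81,360 × 156 = $12,692,160.00
Total = $9,956.29 + $28,719.50 + $12,692,160.00 = $12,730,835.79

$12,730,835.79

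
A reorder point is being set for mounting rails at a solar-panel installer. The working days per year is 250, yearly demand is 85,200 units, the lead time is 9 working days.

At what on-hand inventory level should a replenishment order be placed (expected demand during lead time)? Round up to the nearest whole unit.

Daily demand d = 85,200 / 250 = 340.800 units/day
Demand during lead time = 340.800 × 9 = 3,067.20
Reorder point = 3,067.20 → round up

3,068 units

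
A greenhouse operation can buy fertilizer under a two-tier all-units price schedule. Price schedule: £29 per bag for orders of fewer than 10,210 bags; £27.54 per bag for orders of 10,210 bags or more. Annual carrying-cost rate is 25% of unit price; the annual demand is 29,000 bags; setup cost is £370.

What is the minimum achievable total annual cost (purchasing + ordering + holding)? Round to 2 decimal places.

£834,858.86

H₁ = 25%×£29 = £7.2500;  H₂ = 25%×£27.54 = £6.8850
EOQ₁ = √(2×29,000×370/7.2500) = 1,720.47  (< 10,210, feasible at tier 1)
EOQ₂ = √(2×29,000×370/6.8850) = 1,765.48  (< 10,210 → use Q = 10,210 at tier-2 price)
TC(tier 1 (EOQ₁), Q≈1,720.5) = £853,473.37
TC(tier 2, Q≈10,210.0) = £834,858.86
Minimum at tier 2: £834,858.86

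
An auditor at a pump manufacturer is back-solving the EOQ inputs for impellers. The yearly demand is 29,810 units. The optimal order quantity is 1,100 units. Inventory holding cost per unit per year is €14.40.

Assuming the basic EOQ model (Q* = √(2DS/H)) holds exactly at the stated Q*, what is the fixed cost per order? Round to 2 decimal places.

€292.25

Since Q* = (2DS/H)^½, squaring gives Q*²·H = 2DS.
S = Q²H / (2D) = 1,100² × 14.4 / (2 × 29,810) = 292.2509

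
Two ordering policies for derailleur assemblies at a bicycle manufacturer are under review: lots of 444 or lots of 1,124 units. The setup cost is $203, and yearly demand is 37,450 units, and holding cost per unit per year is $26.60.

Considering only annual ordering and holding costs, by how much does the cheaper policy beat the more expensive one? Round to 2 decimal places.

Annual cost at Q: ordering D·S/Q plus holding Q·H/2.
TC(444) = (37,450/444)×203 + (444/2)×26.6 = $23,027.61
TC(1,124) = (37,450/1,124)×203 + (1,124/2)×26.6 = $21,712.86
Lots of 1,124 are cheaper by $1,314.75.

$1,314.75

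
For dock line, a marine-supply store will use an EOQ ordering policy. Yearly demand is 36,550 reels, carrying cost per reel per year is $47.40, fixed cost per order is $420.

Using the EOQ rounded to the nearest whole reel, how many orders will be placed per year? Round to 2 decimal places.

2DS/H = 2·36,550·420/47.4 = 647,721.52
EOQ = √647,721.52 ≈ 804.81 → Q = 805
N = D/Q = 36,550/805 ≈ 45.404 orders/yr

45.40 orders per year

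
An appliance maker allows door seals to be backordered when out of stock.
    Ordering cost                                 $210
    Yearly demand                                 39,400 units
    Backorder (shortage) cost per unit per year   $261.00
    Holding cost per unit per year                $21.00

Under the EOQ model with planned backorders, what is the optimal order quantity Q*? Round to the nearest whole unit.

923 units

Basic EOQ = √(2·39,400·210/21) = 887.694
Backorder adjustment √((H+b)/b) = √((21+261)/261) = 1.0395
Q* = 887.694 × 1.0395 ≈ 922.71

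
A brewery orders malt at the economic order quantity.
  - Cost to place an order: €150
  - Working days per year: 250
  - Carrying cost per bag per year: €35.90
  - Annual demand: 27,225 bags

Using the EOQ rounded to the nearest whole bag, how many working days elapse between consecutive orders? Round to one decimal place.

2DS/H = 2·27,225·150/35.9 = 227,506.96
EOQ = √227,506.96 ≈ 476.98 → Q = 477 bags
Cycle time = (working days × Q)/D = (250 × 477) / 27,225 = 4.380 days

4.4 days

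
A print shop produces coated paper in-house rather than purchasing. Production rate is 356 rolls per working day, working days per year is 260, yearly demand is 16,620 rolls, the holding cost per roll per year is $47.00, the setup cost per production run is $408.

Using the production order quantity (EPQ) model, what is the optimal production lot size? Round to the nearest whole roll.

593 rolls

Daily demand d = 16,620/260 = 63.923; p = 356; 1 − d/p = 0.82044
EPQ = √(2DS / (H(1 − d/p)))
    = √(2 × 16,620 × 408 / (47 × 0.82044)) ≈ 593.05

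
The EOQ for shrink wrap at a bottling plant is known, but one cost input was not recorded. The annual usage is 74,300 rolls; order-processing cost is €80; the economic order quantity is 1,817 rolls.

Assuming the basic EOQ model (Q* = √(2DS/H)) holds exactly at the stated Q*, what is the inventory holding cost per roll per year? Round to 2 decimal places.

EOQ relation: Q² = 2DS/H, so rearrange for the unknown.
H = 2DS / Q² = 2 × 74,300 × 80 / 1,817² = 3.6008

€3.60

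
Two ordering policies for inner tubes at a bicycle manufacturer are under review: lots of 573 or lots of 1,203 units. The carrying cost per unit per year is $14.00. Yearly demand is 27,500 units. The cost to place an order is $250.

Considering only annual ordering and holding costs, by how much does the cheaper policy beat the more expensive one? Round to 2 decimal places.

$1,873.38

TC(Q) = (D/Q)S + (Q/2)H
TC(573) = (27,500/573)×250 + (573/2)×14 = $16,009.25
TC(1,203) = (27,500/1,203)×250 + (1,203/2)×14 = $14,135.88
Cheaper: Q = 1,203.  Difference = $1,873.38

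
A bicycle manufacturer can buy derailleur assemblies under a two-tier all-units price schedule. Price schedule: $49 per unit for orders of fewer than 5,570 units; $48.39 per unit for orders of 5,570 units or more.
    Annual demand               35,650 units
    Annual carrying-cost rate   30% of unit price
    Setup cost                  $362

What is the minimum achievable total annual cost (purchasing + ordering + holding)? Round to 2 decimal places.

H₁ = 30%×$49 = $14.7000;  H₂ = 30%×$48.39 = $14.5170
EOQ₁ = √(2×35,650×362/14.7000) = 1,325.07  (< 5,570, feasible at tier 1)
EOQ₂ = √(2×35,650×362/14.5170) = 1,333.40  (< 5,570 → use Q = 5,570 at tier-2 price)
TC(tier 1 (EOQ₁), Q≈1,325.1) = $1,766,328.60
TC(tier 2, Q≈5,570.0) = $1,767,850.27
Minimum at tier 1 (EOQ₁): $1,766,328.60

$1,766,328.60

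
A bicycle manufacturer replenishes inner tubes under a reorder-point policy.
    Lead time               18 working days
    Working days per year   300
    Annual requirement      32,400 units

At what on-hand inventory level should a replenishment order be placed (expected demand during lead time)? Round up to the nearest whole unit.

Daily demand d = 32,400 / 300 = 108.000 units/day
Demand during lead time = 108.000 × 18 = 1,944.00
Reorder point = 1,944.00 → round up

1,944 units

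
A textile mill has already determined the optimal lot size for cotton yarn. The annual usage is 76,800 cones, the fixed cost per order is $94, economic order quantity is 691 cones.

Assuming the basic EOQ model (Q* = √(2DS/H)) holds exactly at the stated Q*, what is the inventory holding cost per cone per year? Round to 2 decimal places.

$30.24

From Q* = √(2DS/H) ⇒ Q*² = 2DS/H.
H = 2DS / Q² = 2 × 76,800 × 94 / 691² = 30.2387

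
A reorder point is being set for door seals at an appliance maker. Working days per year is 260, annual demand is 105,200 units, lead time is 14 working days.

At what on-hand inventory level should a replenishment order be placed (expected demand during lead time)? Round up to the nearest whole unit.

Daily demand d = 105,200 / 260 = 404.615 units/day
Demand during lead time = 404.615 × 14 = 5,664.62
Reorder point = 5,664.62 → round up

5,665 units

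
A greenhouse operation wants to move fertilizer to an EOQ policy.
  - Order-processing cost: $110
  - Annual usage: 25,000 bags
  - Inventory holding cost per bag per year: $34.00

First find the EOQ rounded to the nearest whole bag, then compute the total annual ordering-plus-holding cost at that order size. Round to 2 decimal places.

$13,674.80

2DS/H = 2·25,000·110/34 = 161,764.71
EOQ = √161,764.71 ≈ 402.20 → Q = 402 bags
Ordering: D/Q × S = 25,000/402 × $110 = $6,840.80
Holding:  Q/2 × H = 402/2 × $34 = $6,834.00
Total = $6,840.80 + $6,834.00 = $13,674.80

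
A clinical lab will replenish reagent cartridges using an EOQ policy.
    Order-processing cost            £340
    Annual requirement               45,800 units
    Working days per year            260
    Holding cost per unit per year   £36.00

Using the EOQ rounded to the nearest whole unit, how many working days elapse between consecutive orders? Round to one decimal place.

EOQ = √(2DS/H) = √(2 × 45,800 × 340 / 36)
    = √(865,111.11) ≈ 930.11 → Q = 930 units
T = Q/D × 260 days = 930/45,800 × 260 = 5.279 days

5.3 days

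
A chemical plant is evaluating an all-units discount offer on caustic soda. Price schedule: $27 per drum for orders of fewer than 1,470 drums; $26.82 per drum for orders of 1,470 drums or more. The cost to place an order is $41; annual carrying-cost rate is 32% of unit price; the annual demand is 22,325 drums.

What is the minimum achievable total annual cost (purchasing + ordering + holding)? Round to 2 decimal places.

$605,687.23

H₁ = 32%×$27 = $8.6400;  H₂ = 32%×$26.82 = $8.5824
EOQ₁ = √(2×22,325×41/8.6400) = 460.31  (< 1,470, feasible at tier 1)
EOQ₂ = √(2×22,325×41/8.5824) = 461.85  (< 1,470 → use Q = 1,470 at tier-2 price)
TC(tier 1 (EOQ₁), Q≈460.3) = $606,752.04
TC(tier 2, Q≈1,470.0) = $605,687.23
Minimum at tier 2: $605,687.23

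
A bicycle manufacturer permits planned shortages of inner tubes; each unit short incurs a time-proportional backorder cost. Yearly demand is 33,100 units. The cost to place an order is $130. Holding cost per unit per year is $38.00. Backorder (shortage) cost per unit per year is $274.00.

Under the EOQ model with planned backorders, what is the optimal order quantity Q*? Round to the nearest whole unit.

Basic EOQ = √(2·33,100·130/38) = 475.893
Backorder adjustment √((H+b)/b) = √((38+274)/274) = 1.0671
Q* = 475.893 × 1.0671 ≈ 507.82

508 units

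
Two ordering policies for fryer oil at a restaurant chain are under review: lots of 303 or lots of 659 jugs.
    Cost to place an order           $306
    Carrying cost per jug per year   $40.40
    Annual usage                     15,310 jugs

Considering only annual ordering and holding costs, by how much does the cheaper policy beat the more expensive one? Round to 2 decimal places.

$1,161.34

TC(Q) = (D/Q)S + (Q/2)H
TC(303) = (15,310/303)×306 + (303/2)×40.4 = $21,582.18
TC(659) = (15,310/659)×306 + (659/2)×40.4 = $20,420.84
|ΔTC| = |$21,582.18 − $20,420.84| = $1,161.34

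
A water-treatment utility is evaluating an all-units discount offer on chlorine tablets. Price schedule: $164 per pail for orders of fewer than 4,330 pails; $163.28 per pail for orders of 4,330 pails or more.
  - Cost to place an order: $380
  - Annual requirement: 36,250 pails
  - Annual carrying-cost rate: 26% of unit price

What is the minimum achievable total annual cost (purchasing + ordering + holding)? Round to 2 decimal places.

H₁ = 26%×$164 = $42.6400;  H₂ = 26%×$163.28 = $42.4528
EOQ₁ = √(2×36,250×380/42.6400) = 803.81  (< 4,330, feasible at tier 1)
EOQ₂ = √(2×36,250×380/42.4528) = 805.58  (< 4,330 → use Q = 4,330 at tier-2 price)
TC(tier 1 (EOQ₁), Q≈803.8) = $5,979,274.36
TC(tier 2, Q≈4,330.0) = $6,013,991.61
Minimum at tier 1 (EOQ₁): $5,979,274.36

$5,979,274.36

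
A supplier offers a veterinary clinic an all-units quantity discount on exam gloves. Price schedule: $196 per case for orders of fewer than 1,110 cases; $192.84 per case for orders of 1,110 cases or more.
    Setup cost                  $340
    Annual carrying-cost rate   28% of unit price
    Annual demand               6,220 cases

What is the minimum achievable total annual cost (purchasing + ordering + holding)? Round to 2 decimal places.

$1,231,337.36

H₁ = 28%×$196 = $54.8800;  H₂ = 28%×$192.84 = $53.9952
EOQ₁ = √(2×6,220×340/54.8800) = 277.61  (< 1,110, feasible at tier 1)
EOQ₂ = √(2×6,220×340/53.9952) = 279.88  (< 1,110 → use Q = 1,110 at tier-2 price)
TC(tier 1 (EOQ₁), Q≈277.6) = $1,234,355.50
TC(tier 2, Q≈1,110.0) = $1,231,337.36
Minimum at tier 2: $1,231,337.36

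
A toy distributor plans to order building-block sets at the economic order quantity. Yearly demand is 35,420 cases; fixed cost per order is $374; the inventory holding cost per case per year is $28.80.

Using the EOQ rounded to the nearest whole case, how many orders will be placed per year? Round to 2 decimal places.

36.93 orders per year

EOQ = √(2DS/H) = √(2 × 35,420 × 374 / 28.8)
    = √(919,936.11) ≈ 959.13 → Q = 959
N = D/Q = 35,420/959 ≈ 36.934 orders/yr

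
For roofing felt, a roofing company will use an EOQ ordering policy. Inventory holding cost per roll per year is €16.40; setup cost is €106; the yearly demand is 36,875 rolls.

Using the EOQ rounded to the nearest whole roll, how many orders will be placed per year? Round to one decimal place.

Optimal lot size Q* = (2 × 36,875 × €106 / €16.4)^½ ≈ 690.42 → Q = 690
Orders per year = D/Q = 36,875 / 690 = 53.442

53.4 orders per year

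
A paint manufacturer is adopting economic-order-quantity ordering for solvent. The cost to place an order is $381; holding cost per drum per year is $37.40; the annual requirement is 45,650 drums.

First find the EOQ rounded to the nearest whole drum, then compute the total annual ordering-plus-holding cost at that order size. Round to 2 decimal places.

$36,068.97

Optimal lot size Q* = (2 × 45,650 × $381 / $37.4)^½ ≈ 964.41 → Q = 964 drums
Ordering: D/Q × S = 45,650/964 × $381 = $18,042.17
Holding:  Q/2 × H = 964/2 × $37.4 = $18,026.80
Total = $18,042.17 + $18,026.80 = $36,068.97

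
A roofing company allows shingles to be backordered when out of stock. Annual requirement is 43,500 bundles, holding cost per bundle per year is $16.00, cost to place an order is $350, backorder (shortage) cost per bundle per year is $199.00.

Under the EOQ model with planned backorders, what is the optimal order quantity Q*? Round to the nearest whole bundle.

1,434 bundles

Q* = √(2DS/H) · √((H + b)/b)
   = √(2 × 43,500 × 350 / 16) · √((16 + 199) / 199)
   = 1,379.538 × 1.0394 ≈ 1,433.92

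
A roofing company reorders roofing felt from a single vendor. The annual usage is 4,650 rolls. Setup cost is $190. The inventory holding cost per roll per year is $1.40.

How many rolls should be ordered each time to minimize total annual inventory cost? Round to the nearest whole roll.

Optimal lot size Q* = (2 × 4,650 × $190 / $1.4)^½ ≈ 1,123.45

1,123 rolls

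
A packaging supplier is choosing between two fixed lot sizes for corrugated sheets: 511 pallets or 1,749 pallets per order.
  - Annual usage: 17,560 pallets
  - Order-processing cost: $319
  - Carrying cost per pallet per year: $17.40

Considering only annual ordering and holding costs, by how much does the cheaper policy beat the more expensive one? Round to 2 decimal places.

For each Q, cost = (D/Q)·S + (Q/2)·H.
TC(511) = (17,560/511)×319 + (511/2)×17.4 = $15,407.81
TC(1,749) = (17,560/1,749)×319 + (1,749/2)×17.4 = $18,419.07
Cheaper: Q = 511.  Difference = $3,011.25

$3,011.25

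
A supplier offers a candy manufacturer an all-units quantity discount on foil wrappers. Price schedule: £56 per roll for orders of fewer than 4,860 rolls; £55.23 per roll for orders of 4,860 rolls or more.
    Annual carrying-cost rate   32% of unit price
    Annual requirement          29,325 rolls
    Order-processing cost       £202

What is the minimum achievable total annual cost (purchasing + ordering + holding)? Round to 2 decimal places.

£1,656,770.64

H₁ = 32%×£56 = £17.9200;  H₂ = 32%×£55.23 = £17.6736
EOQ₁ = √(2×29,325×202/17.9200) = 813.09  (< 4,860, feasible at tier 1)
EOQ₂ = √(2×29,325×202/17.6736) = 818.74  (< 4,860 → use Q = 4,860 at tier-2 price)
TC(tier 1 (EOQ₁), Q≈813.1) = £1,656,770.64
TC(tier 2, Q≈4,860.0) = £1,663,785.46
Minimum at tier 1 (EOQ₁): £1,656,770.64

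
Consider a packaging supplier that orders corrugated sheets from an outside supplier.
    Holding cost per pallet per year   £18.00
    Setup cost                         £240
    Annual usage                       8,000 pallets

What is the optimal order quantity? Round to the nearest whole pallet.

462 pallets

EOQ = √(2DS/H) = √(2 × 8,000 × 240 / 18)
    = √(213,333.33) ≈ 461.88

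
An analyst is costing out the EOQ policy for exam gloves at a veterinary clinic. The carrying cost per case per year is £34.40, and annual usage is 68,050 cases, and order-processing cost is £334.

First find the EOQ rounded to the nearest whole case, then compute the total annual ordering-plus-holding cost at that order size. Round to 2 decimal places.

£39,544.09

2DS/H = 2·68,050·334/34.4 = 1,321,436.05
EOQ = √1,321,436.05 ≈ 1,149.54 → Q = 1,150 cases
Orders/yr = 68,050/1,150 = 59.174; ordering cost = 59.174 × £334 = £19,764.09
Average inventory = 1,150/2 = 575; holding cost = 575 × £34.4 = £19,780.00
Total = £19,764.09 + £19,780.00 = £39,544.09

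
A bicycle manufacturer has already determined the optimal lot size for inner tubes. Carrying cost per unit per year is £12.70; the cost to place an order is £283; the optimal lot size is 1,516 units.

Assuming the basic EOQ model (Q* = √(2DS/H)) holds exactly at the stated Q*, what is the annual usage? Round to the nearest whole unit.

Since Q* = (2DS/H)^½, squaring gives Q*²·H = 2DS.
D = Q²H / (2S) = 1,516² × 12.7 / (2 × 283) = 51,568.64

51,569 units per year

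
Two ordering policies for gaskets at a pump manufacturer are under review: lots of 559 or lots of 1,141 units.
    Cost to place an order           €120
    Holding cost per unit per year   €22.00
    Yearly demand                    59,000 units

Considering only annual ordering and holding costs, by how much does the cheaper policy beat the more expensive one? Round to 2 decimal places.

Annual cost at Q: ordering D·S/Q plus holding Q·H/2.
TC(559) = (59,000/559)×120 + (559/2)×22 = €18,814.47
TC(1,141) = (59,000/1,141)×120 + (1,141/2)×22 = €18,756.08
|ΔTC| = |€18,814.47 − €18,756.08| = €58.39

€58.39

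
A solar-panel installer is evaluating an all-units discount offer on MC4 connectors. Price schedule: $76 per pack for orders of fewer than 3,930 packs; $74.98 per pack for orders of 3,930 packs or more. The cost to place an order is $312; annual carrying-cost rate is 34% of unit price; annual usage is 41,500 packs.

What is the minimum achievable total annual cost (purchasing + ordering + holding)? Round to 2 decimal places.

H₁ = 34%×$76 = $25.8400;  H₂ = 34%×$74.98 = $25.4932
EOQ₁ = √(2×41,500×312/25.8400) = 1,001.08  (< 3,930, feasible at tier 1)
EOQ₂ = √(2×41,500×312/25.4932) = 1,007.87  (< 3,930 → use Q = 3,930 at tier-2 price)
TC(tier 1 (EOQ₁), Q≈1,001.1) = $3,179,867.98
TC(tier 2, Q≈3,930.0) = $3,165,058.79
Minimum at tier 2: $3,165,058.79

$3,165,058.79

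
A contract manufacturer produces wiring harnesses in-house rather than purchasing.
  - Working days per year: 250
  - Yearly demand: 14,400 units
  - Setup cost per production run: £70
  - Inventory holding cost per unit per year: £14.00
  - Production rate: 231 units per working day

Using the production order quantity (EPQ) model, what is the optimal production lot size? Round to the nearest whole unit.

Daily demand d = 14,400/250 = 57.600; p = 231; 1 − d/p = 0.75065
EPQ = √(2DS / (H(1 − d/p)))
    = √(2 × 14,400 × 70 / (14 × 0.75065)) ≈ 437.99

438 units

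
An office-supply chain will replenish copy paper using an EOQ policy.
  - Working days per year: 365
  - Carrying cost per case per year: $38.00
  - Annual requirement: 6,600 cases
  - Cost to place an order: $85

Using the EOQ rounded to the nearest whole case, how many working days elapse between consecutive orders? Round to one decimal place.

9.5 days

2DS/H = 2·6,600·85/38 = 29,526.32
EOQ = √29,526.32 ≈ 171.83 → Q = 172 cases
Cycle time = (working days × Q)/D = (365 × 172) / 6,600 = 9.512 days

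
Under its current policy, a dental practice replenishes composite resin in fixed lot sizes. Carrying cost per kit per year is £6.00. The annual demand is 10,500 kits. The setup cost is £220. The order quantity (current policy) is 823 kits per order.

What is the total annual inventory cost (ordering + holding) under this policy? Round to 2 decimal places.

£5,275.80

Annual ordering cost = (D/Q)·S = (10,500/823) × 220 = £2,806.80
Annual holding cost  = (Q/2)·H = (823/2) × 6 = £2,469.00
Total = £2,806.80 + £2,469.00 = £5,275.80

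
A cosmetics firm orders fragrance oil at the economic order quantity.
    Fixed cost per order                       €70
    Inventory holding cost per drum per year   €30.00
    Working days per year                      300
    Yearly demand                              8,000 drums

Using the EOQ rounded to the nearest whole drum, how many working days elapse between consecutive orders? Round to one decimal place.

7.2 days

Optimal lot size Q* = (2 × 8,000 × €70 / €30)^½ ≈ 193.22 → Q = 193 drums
T = Q/D × 300 days = 193/8,000 × 300 = 7.237 days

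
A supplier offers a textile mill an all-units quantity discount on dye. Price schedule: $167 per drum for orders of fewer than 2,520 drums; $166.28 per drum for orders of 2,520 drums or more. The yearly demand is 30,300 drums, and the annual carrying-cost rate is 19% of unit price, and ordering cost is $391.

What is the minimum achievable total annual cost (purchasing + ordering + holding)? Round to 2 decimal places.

$5,082,792.74

H₁ = 19%×$167 = $31.7300;  H₂ = 19%×$166.28 = $31.5932
EOQ₁ = √(2×30,300×391/31.7300) = 864.15  (< 2,520, feasible at tier 1)
EOQ₂ = √(2×30,300×391/31.5932) = 866.02  (< 2,520 → use Q = 2,520 at tier-2 price)
TC(tier 1 (EOQ₁), Q≈864.2) = $5,087,519.51
TC(tier 2, Q≈2,520.0) = $5,082,792.74
Minimum at tier 2: $5,082,792.74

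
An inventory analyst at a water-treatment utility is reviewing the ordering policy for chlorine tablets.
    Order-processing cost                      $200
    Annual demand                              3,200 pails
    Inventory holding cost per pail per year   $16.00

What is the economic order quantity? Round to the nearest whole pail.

Optimal lot size Q* = (2 × 3,200 × $200 / $16)^½ ≈ 282.84

283 pails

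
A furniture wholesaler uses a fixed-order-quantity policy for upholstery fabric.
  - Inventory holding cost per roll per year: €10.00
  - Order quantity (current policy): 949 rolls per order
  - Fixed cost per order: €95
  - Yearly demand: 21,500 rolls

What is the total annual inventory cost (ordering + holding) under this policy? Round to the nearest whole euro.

Orders/yr = 21,500/949 = 22.655; ordering cost = 22.655 × €95 = €2,152.27
Average inventory = 949/2 = 474.5; holding cost = 474.5 × €10 = €4,745.00
Total = €2,152.27 + €4,745.00 = €6,897.27

€6,897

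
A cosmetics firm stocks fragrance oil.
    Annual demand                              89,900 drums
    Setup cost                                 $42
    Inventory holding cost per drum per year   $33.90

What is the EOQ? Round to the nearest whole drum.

472 drums

2DS/H = 2·89,900·42/33.9 = 222,761.06
EOQ = √222,761.06 ≈ 471.98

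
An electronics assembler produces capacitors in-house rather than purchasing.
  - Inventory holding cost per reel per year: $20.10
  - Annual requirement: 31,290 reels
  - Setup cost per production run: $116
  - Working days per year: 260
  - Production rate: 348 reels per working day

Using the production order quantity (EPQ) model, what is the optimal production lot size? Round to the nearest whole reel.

Daily demand d = 31,290/260 = 120.346; p = 348; 1 − d/p = 0.65418
EPQ = √(2DS / (H(1 − d/p)))
    = √(2 × 31,290 × 116 / (20.1 × 0.65418)) ≈ 743.02

743 reels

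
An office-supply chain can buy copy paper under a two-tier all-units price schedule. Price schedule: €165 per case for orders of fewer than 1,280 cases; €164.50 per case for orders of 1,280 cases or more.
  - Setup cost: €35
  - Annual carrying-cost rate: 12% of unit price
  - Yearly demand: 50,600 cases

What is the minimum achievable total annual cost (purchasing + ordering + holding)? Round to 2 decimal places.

€8,337,717.19

H₁ = 12%×€165 = €19.8000;  H₂ = 12%×€164.50 = €19.7400
EOQ₁ = √(2×50,600×35/19.8000) = 422.95  (< 1,280, feasible at tier 1)
EOQ₂ = √(2×50,600×35/19.7400) = 423.59  (< 1,280 → use Q = 1,280 at tier-2 price)
TC(tier 1 (EOQ₁), Q≈423.0) = €8,357,374.46
TC(tier 2, Q≈1,280.0) = €8,337,717.19
Minimum at tier 2: €8,337,717.19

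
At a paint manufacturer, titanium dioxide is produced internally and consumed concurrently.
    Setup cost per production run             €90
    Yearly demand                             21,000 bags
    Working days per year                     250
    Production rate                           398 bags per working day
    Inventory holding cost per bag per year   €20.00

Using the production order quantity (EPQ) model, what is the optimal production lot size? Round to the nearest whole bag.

d = 21,000/250 = 84.0000 bags/day;  effective holding cost H(1 − d/p) = 20·(1 − 84.0000/398) = 15.77889
Q* = √(2DS / H_eff) = √(2·21,000·90 / 15.77889) ≈ 489.45

489 bags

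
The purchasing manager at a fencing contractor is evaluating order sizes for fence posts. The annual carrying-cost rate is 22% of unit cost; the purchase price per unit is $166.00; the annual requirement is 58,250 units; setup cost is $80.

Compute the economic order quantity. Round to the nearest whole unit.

505 units

Holding cost per unit per year: H = 22% × $166 = $36.5200
Optimal lot size Q* = (2 × 58,250 × $80 / $36.52)^½ ≈ 505.18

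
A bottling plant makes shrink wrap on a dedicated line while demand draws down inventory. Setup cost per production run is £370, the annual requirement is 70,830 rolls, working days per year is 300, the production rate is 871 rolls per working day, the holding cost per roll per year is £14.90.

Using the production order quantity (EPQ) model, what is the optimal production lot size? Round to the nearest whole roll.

Daily demand d = 70,830/300 = 236.100; p = 871; 1 − d/p = 0.72893
EPQ = √(2DS / (H(1 − d/p)))
    = √(2 × 70,830 × 370 / (14.9 × 0.72893)) ≈ 2,196.79

2,197 rolls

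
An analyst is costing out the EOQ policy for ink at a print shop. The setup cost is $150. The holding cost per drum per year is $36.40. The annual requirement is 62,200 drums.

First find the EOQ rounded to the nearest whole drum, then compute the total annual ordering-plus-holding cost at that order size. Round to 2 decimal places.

Optimal lot size Q* = (2 × 62,200 × $150 / $36.4)^½ ≈ 715.99 → Q = 716 drums
Orders/yr = 62,200/716 = 86.872; ordering cost = 86.872 × $150 = $13,030.73
Average inventory = 716/2 = 358; holding cost = 358 × $36.4 = $13,031.20
Total = $13,030.73 + $13,031.20 = $26,061.93

$26,061.93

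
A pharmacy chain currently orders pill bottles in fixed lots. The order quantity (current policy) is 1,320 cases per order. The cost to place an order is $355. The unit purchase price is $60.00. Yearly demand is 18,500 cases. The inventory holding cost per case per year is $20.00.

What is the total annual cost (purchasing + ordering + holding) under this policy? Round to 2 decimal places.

Orders/yr = 18,500/1,320 = 14.015; ordering cost = 14.015 × $355 = $4,975.38
Average inventory = 1,320/2 = 660; holding cost = 660 × $20 = $13,200.00
Purchase cost = D·C = 18,500 × 60 = $1,110,000.00
Total = $4,975.38 + $13,200.00 + $1,110,000.00 = $1,128,175.38

$1,128,175.38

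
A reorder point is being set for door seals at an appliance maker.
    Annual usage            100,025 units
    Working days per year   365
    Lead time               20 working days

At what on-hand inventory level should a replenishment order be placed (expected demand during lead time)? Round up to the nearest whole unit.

5,481 units

Daily demand d = 100,025 / 365 = 274.041 units/day
Demand during lead time = 274.041 × 20 = 5,480.82
Reorder point = 5,480.82 → round up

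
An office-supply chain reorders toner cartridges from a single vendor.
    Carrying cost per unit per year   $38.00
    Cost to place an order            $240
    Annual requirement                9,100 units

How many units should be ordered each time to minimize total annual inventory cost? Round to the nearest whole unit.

339 units

Q* = √(2·D·S / H) = √(2·9,100·240 / 38) = √114,947.4 ≈ 339.04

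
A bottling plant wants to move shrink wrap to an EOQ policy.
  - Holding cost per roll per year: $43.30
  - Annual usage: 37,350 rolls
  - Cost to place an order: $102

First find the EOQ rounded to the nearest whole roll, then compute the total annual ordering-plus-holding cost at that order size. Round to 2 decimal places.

$18,163.71

Q* = √(2·D·S / H) = √(2·37,350·102 / 43.3) = √175,967.7 ≈ 419.49 → Q = 419 rolls
Ordering: D/Q × S = 37,350/419 × $102 = $9,092.36
Holding:  Q/2 × H = 419/2 × $43.3 = $9,071.35
Total = $9,092.36 + $9,071.35 = $18,163.71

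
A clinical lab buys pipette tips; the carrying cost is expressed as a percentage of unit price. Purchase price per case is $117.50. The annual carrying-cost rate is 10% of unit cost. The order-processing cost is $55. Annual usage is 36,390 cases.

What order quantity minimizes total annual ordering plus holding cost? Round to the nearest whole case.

Holding cost per case per year: H = 10% × $117.5 = $11.7500
Q* = √(2·D·S / H) = √(2·36,390·55 / 11.75) = √340,672.3 ≈ 583.67

584 cases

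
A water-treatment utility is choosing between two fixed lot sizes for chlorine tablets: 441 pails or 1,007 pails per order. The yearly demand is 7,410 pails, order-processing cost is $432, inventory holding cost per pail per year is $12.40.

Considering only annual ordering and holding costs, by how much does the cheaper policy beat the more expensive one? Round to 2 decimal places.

For each Q, cost = (D/Q)·S + (Q/2)·H.
TC(441) = (7,410/441)×432 + (441/2)×12.4 = $9,992.98
TC(1,007) = (7,410/1,007)×432 + (1,007/2)×12.4 = $9,422.27
|ΔTC| = |$9,992.98 − $9,422.27| = $570.71

$570.71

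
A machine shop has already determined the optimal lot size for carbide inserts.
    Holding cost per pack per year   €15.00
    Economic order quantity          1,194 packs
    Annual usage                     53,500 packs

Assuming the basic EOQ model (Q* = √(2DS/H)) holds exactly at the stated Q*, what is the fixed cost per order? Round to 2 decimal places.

EOQ relation: Q² = 2DS/H, so rearrange for the unknown.
S = Q²H / (2D) = 1,194² × 15 / (2 × 53,500) = 199.8555

€199.86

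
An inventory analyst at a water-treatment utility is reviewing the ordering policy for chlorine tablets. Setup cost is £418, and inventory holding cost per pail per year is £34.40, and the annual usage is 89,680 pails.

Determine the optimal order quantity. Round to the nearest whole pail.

2DS/H = 2·89,680·418/34.4 = 2,179,432.56
EOQ = √2,179,432.56 ≈ 1,476.29

1,476 pails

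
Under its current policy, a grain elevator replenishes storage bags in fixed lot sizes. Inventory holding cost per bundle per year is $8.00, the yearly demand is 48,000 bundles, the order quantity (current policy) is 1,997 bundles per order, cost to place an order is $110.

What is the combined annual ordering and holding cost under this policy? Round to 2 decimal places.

Ordering: D/Q × S = 48,000/1,997 × $110 = $2,643.97
Holding:  Q/2 × H = 1,997/2 × $8 = $7,988.00
Total = $2,643.97 + $7,988.00 = $10,631.97

$10,631.97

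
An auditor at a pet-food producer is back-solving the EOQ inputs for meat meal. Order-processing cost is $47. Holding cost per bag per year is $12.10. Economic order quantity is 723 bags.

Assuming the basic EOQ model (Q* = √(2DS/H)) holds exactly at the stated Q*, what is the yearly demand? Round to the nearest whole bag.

From Q* = √(2DS/H) ⇒ Q*² = 2DS/H.
D = Q²H / (2S) = 723² × 12.1 / (2 × 47) = 67,287.46

67,287 bags per year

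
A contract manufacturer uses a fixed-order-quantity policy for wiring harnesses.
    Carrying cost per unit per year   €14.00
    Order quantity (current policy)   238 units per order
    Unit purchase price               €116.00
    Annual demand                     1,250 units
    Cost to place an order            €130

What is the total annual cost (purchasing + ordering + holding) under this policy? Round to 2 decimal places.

Orders/yr = 1,250/238 = 5.252; ordering cost = 5.252 × €130 = €682.77
Average inventory = 238/2 = 119; holding cost = 119 × €14 = €1,666.00
Purchase cost = D·C = 1,250 × 116 = €145,000.00
Total = €682.77 + €1,666.00 + €145,000.00 = €147,348.77

€147,348.77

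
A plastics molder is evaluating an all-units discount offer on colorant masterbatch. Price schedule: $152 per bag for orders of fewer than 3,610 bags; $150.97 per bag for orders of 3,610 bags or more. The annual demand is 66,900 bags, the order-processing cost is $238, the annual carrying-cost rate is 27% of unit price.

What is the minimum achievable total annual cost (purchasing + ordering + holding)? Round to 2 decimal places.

$10,177,878.81

H₁ = 27%×$152 = $41.0400;  H₂ = 27%×$150.97 = $40.7619
EOQ₁ = √(2×66,900×238/41.0400) = 880.87  (< 3,610, feasible at tier 1)
EOQ₂ = √(2×66,900×238/40.7619) = 883.87  (< 3,610 → use Q = 3,610 at tier-2 price)
TC(tier 1 (EOQ₁), Q≈880.9) = $10,204,950.99
TC(tier 2, Q≈3,610.0) = $10,177,878.81
Minimum at tier 2: $10,177,878.81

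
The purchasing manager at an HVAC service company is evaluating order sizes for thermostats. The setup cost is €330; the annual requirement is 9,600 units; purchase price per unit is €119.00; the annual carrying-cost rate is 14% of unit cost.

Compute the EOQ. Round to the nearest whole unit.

Holding cost per unit per year: H = 14% × €119 = €16.6600
Optimal lot size Q* = (2 × 9,600 × €330 / €16.66)^½ ≈ 616.69

617 units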